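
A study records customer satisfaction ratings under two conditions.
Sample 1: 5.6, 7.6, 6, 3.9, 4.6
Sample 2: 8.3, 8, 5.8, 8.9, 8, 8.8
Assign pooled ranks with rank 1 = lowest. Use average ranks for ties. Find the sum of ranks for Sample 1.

17

Sorted (ascending): 3.9, 4.6, 5.6, 5.8, 6, 7.6, 8, 8, 8.3, 8.8, 8.9
The 2 values of 8 occupy positions 7–8 → average rank (7+8)/2 = 7.5.
Sample 1 values → pooled ranks: 5.6→3, 7.6→6, 6→5, 3.9→1, 4.6→2
Rank sum = 3 + 6 + 5 + 1 + 2 = 17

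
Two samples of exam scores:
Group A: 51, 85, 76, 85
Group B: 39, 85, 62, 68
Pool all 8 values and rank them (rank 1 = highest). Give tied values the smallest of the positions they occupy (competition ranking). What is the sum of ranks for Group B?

20

Sorted (descending): 85, 85, 85, 76, 68, 62, 51, 39
The 3 values of 85 occupy positions 1–3 → each gets rank 1.
Group B values → pooled ranks: 39→8, 85→1, 62→6, 68→5
Rank sum = 8 + 1 + 6 + 5 = 20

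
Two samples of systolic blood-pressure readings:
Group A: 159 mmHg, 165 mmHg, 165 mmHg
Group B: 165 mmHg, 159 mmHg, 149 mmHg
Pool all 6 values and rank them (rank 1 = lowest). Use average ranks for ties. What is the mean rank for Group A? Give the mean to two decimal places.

4.17

Sorted (ascending): 149, 159, 159, 165, 165, 165
The 2 values of 159 occupy positions 2–3 → average rank (2+3)/2 = 2.5.
The 3 values of 165 occupy positions 4–6 → average rank 5.
Group A values → pooled ranks: 159→2.5, 165→5, 165→5
Mean rank = (2.5 + 5 + 5) / 3 = 4.17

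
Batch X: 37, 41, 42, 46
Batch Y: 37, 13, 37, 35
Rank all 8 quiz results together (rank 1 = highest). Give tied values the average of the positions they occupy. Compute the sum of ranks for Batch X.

Sorted (descending): 46, 42, 41, 37, 37, 37, 35, 13
The 3 values of 37 occupy positions 4–6 → average rank 5.
Batch X values → pooled ranks: 37→5, 41→3, 42→2, 46→1
Rank sum = 5 + 3 + 2 + 1 = 11

11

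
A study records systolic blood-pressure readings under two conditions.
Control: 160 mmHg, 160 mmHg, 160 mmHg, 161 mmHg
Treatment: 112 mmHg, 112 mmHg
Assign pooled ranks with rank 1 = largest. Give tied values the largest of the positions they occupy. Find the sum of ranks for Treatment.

Sorted (descending): 161, 160, 160, 160, 112, 112
The 3 values of 160 occupy positions 2–4 → each gets rank 4.
The 2 values of 112 occupy positions 5–6 → each gets rank 6.
Treatment values → pooled ranks: 112→6, 112→6
Rank sum = 6 + 6 = 12

12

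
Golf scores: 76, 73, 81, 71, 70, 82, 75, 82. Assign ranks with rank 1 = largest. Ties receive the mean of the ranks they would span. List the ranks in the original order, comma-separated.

Sorted (descending): 82, 82, 81, 76, 75, 73, 71, 70
The 2 values of 82 occupy positions 1–2 → average rank (1+2)/2 = 1.5.

4, 6, 3, 7, 8, 1.5, 5, 1.5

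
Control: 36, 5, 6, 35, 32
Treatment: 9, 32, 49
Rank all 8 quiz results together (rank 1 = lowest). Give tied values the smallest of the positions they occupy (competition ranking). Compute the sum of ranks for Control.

Sorted (ascending): 5, 6, 9, 32, 32, 35, 36, 49
The 2 values of 32 occupy positions 4–5 → each gets rank 4.
Control values → pooled ranks: 36→7, 5→1, 6→2, 35→6, 32→4
Rank sum = 7 + 1 + 2 + 6 + 4 = 20

20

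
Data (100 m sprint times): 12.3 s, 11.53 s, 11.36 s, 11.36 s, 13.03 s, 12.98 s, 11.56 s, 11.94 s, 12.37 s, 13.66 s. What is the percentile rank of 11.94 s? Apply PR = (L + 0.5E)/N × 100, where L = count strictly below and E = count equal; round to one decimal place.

N = 10.
Strictly below 11.94: 4. Equal to 11.94: 1.
PR = (4 + 0.5·1)/10 × 100 = 45.0

45.0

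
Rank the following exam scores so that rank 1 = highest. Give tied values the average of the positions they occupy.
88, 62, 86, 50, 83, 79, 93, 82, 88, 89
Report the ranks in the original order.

3.5, 9, 5, 10, 6, 8, 1, 7, 3.5, 2

Sorted (descending): 93, 89, 88, 88, 86, 83, 82, 79, 62, 50
The 2 values of 88 occupy positions 3–4 → average rank (3+4)/2 = 3.5.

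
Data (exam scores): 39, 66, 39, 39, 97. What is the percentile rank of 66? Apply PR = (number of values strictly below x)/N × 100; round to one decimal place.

N = 5.
Strictly below 66: 3. Equal to 66: 1.
PR = 3/5 × 100 = 60.0

60.0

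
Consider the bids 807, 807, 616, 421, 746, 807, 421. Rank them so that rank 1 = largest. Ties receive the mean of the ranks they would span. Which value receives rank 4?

Sorted (descending): 807, 807, 807, 746, 616, 421, 421
The 3 values of 807 occupy positions 1–3 → average rank 2.
The 2 values of 421 occupy positions 6–7 → average rank (6+7)/2 = 6.5.
Rank 4 → value 746.

746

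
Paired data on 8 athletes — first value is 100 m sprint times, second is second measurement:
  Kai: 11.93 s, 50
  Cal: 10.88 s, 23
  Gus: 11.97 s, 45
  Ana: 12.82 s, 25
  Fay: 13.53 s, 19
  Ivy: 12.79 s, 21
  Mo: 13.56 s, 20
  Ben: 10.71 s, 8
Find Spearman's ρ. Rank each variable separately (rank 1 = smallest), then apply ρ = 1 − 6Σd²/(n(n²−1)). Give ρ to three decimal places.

Ranks of variable 1: 3, 2, 4, 6, 7, 5, 8, 1
Ranks of variable 2: 8, 5, 7, 6, 2, 4, 3, 1
d = r₁ − r₂: -5, -3, -3, 0, 5, 1, 5, 0
d²: 25, 9, 9, 0, 25, 1, 25, 0; Σd² = 94
ρ = 1 − 6·94/(8·63) = 1 − 564/504 = -0.119

-0.119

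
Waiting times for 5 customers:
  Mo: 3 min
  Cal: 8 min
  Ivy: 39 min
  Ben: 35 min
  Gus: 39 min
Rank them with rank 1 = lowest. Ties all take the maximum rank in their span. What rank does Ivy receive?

Sorted (ascending): 3, 8, 35, 39, 39
The 2 values of 39 occupy positions 4–5 → each gets rank 5.
Ivy has value 39 min → rank 5.

5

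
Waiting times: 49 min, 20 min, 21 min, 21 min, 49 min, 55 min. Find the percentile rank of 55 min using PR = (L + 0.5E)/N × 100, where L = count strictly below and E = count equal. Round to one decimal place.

N = 6.
Strictly below 55: 5. Equal to 55: 1.
PR = (5 + 0.5·1)/6 × 100 = 91.7

91.7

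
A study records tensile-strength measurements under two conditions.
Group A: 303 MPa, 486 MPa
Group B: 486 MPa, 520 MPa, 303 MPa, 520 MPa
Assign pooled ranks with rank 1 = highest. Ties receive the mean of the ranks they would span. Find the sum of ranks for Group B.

12

Sorted (descending): 520, 520, 486, 486, 303, 303
The 2 values of 520 occupy positions 1–2 → average rank (1+2)/2 = 1.5.
The 2 values of 486 occupy positions 3–4 → average rank (3+4)/2 = 3.5.
The 2 values of 303 occupy positions 5–6 → average rank (5+6)/2 = 5.5.
Group B values → pooled ranks: 486→3.5, 520→1.5, 303→5.5, 520→1.5
Rank sum = 3.5 + 1.5 + 5.5 + 1.5 = 12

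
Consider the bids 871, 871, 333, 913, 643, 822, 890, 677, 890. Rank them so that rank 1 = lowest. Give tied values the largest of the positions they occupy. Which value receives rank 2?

Sorted (ascending): 333, 643, 677, 822, 871, 871, 890, 890, 913
The 2 values of 871 occupy positions 5–6 → each gets rank 6.
The 2 values of 890 occupy positions 7–8 → each gets rank 8.
Rank 2 → value 643.

643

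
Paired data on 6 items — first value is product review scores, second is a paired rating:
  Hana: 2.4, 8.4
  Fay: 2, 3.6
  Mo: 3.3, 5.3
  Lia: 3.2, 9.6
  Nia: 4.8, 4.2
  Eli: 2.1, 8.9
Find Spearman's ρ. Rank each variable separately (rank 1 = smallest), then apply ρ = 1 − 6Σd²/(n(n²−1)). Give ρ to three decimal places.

Ranks of variable 1: 3, 1, 5, 4, 6, 2
Ranks of variable 2: 4, 1, 3, 6, 2, 5
d = r₁ − r₂: -1, 0, 2, -2, 4, -3
d²: 1, 0, 4, 4, 16, 9; Σd² = 34
ρ = 1 − 6·34/(6·35) = 1 − 204/210 = 0.029

0.029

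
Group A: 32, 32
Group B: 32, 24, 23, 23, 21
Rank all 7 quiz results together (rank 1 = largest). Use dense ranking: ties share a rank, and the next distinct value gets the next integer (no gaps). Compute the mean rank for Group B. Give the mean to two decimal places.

2.60

Sorted (descending): 32, 32, 32, 24, 23, 23, 21
The 3 values of 32 share dense rank 1.
The 2 values of 23 share dense rank 3.
Remaining distinct values take the next consecutive integers.
Group B values → pooled ranks: 32→1, 24→2, 23→3, 23→3, 21→4
Mean rank = (1 + 2 + 3 + 3 + 4) / 5 = 2.60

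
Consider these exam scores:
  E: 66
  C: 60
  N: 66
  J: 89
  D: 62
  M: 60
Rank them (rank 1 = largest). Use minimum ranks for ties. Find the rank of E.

Sorted (descending): 89, 66, 66, 62, 60, 60
The 2 values of 66 occupy positions 2–3 → each gets rank 2.
The 2 values of 60 occupy positions 5–6 → each gets rank 5.
E has value 66 → rank 2.

2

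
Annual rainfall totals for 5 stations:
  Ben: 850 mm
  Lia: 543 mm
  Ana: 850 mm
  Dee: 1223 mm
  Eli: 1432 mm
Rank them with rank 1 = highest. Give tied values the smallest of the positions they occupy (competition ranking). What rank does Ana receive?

3

Sorted (descending): 1432, 1223, 850, 850, 543
The 2 values of 850 occupy positions 3–4 → each gets rank 3.
Ana has value 850 mm → rank 3.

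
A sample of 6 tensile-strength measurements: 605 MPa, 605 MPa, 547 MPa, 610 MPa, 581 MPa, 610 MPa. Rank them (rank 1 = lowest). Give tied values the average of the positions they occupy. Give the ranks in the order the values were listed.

3.5, 3.5, 1, 5.5, 2, 5.5

Sorted (ascending): 547, 581, 605, 605, 610, 610
The 2 values of 605 occupy positions 3–4 → average rank (3+4)/2 = 3.5.
The 2 values of 610 occupy positions 5–6 → average rank (5+6)/2 = 5.5.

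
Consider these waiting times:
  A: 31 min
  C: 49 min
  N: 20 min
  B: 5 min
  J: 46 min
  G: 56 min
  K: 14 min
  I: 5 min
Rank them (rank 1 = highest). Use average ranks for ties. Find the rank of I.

7.5

Sorted (descending): 56, 49, 46, 31, 20, 14, 5, 5
The 2 values of 5 occupy positions 7–8 → average rank (7+8)/2 = 7.5.
I has value 5 min → rank 7.5.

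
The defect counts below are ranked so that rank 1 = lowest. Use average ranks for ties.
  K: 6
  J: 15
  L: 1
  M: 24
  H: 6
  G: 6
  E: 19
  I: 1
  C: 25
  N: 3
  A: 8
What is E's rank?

9

Sorted (ascending): 1, 1, 3, 6, 6, 6, 8, 15, 19, 24, 25
The 2 values of 1 occupy positions 1–2 → average rank (1+2)/2 = 1.5.
The 3 values of 6 occupy positions 4–6 → average rank 5.
E has value 19 → rank 9.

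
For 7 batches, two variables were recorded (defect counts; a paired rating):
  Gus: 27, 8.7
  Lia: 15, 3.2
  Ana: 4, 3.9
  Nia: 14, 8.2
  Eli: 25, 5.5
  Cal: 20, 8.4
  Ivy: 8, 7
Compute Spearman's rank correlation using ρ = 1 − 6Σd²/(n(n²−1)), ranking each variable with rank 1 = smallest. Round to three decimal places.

0.500

Ranks of variable 1: 7, 4, 1, 3, 6, 5, 2
Ranks of variable 2: 7, 1, 2, 5, 3, 6, 4
d = r₁ − r₂: 0, 3, -1, -2, 3, -1, -2
d²: 0, 9, 1, 4, 9, 1, 4; Σd² = 28
ρ = 1 − 6·28/(7·48) = 1 − 168/336 = 0.500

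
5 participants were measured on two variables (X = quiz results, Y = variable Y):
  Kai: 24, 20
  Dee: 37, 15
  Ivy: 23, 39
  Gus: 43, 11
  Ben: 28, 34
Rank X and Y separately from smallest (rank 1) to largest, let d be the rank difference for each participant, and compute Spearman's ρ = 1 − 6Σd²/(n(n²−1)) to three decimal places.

-0.900

Ranks of variable 1: 2, 4, 1, 5, 3
Ranks of variable 2: 3, 2, 5, 1, 4
d = r₁ − r₂: -1, 2, -4, 4, -1
d²: 1, 4, 16, 16, 1; Σd² = 38
ρ = 1 − 6·38/(5·24) = 1 − 228/120 = -0.900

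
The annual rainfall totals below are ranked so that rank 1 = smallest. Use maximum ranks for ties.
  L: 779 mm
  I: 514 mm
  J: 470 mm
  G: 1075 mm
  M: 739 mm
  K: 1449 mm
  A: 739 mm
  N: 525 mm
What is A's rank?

5

Sorted (ascending): 470, 514, 525, 739, 739, 779, 1075, 1449
The 2 values of 739 occupy positions 4–5 → each gets rank 5.
A has value 739 mm → rank 5.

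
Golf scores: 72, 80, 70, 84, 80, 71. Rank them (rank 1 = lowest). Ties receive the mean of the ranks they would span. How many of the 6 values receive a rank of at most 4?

3

Sorted (ascending): 70, 71, 72, 80, 80, 84
The 2 values of 80 occupy positions 4–5 → average rank (4+5)/2 = 4.5.
Ranks ≤ 4: {1, 2, 3} → 3 values.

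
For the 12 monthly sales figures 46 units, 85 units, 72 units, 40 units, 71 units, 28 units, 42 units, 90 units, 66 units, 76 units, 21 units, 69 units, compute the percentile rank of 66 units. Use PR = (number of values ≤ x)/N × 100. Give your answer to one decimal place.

50.0

N = 12.
Strictly below 66: 5. Equal to 66: 1.
PR = 6/12 × 100 = 50.0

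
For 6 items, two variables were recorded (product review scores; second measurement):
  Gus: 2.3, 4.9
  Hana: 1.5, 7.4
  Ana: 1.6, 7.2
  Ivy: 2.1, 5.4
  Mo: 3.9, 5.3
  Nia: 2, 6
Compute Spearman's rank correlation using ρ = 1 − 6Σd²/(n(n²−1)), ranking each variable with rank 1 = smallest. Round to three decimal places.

Ranks of variable 1: 5, 1, 2, 4, 6, 3
Ranks of variable 2: 1, 6, 5, 3, 2, 4
d = r₁ − r₂: 4, -5, -3, 1, 4, -1
d²: 16, 25, 9, 1, 16, 1; Σd² = 68
ρ = 1 − 6·68/(6·35) = 1 − 408/210 = -0.943

-0.943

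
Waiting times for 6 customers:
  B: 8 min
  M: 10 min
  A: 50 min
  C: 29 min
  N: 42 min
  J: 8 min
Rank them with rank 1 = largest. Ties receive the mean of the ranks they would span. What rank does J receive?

Sorted (descending): 50, 42, 29, 10, 8, 8
The 2 values of 8 occupy positions 5–6 → average rank (5+6)/2 = 5.5.
J has value 8 min → rank 5.5.

5.5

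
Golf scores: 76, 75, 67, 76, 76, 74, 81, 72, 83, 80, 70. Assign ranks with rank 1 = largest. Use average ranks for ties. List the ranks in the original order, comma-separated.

Sorted (descending): 83, 81, 80, 76, 76, 76, 75, 74, 72, 70, 67
The 3 values of 76 occupy positions 4–6 → average rank 5.

5, 7, 11, 5, 5, 8, 2, 9, 1, 3, 10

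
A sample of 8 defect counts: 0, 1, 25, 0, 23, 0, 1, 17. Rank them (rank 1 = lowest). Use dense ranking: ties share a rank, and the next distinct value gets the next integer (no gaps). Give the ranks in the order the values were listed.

1, 2, 5, 1, 4, 1, 2, 3

Sorted (ascending): 0, 0, 0, 1, 1, 17, 23, 25
The 3 values of 0 share dense rank 1.
The 2 values of 1 share dense rank 2.
Remaining distinct values take the next consecutive integers.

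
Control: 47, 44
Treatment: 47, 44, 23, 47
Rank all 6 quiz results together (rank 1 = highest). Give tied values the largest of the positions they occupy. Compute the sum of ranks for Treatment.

17

Sorted (descending): 47, 47, 47, 44, 44, 23
The 3 values of 47 occupy positions 1–3 → each gets rank 3.
The 2 values of 44 occupy positions 4–5 → each gets rank 5.
Treatment values → pooled ranks: 47→3, 44→5, 23→6, 47→3
Rank sum = 3 + 5 + 6 + 3 = 17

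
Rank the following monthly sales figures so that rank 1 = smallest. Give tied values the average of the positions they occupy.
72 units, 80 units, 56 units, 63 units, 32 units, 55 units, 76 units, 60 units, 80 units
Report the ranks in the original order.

Sorted (ascending): 32, 55, 56, 60, 63, 72, 76, 80, 80
The 2 values of 80 occupy positions 8–9 → average rank (8+9)/2 = 8.5.

6, 8.5, 3, 5, 1, 2, 7, 4, 8.5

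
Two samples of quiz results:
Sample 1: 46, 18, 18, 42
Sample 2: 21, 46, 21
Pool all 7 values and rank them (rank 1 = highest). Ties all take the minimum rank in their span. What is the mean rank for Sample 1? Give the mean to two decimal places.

Sorted (descending): 46, 46, 42, 21, 21, 18, 18
The 2 values of 46 occupy positions 1–2 → each gets rank 1.
The 2 values of 21 occupy positions 4–5 → each gets rank 4.
The 2 values of 18 occupy positions 6–7 → each gets rank 6.
Sample 1 values → pooled ranks: 46→1, 18→6, 18→6, 42→3
Mean rank = (1 + 6 + 6 + 3) / 4 = 4.00

4.00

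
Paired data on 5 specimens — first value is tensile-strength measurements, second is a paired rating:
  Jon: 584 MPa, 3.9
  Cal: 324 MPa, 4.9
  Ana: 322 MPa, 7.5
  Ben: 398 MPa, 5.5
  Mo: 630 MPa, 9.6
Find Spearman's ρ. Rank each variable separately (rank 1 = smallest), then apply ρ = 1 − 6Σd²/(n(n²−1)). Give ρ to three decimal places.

Ranks of variable 1: 4, 2, 1, 3, 5
Ranks of variable 2: 1, 2, 4, 3, 5
d = r₁ − r₂: 3, 0, -3, 0, 0
d²: 9, 0, 9, 0, 0; Σd² = 18
ρ = 1 − 6·18/(5·24) = 1 − 108/120 = 0.100

0.100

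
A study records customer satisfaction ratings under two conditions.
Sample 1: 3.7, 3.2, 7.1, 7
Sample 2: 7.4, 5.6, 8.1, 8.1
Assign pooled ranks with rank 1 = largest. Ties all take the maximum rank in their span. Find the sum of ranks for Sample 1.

Sorted (descending): 8.1, 8.1, 7.4, 7.1, 7, 5.6, 3.7, 3.2
The 2 values of 8.1 occupy positions 1–2 → each gets rank 2.
Sample 1 values → pooled ranks: 3.7→7, 3.2→8, 7.1→4, 7→5
Rank sum = 7 + 8 + 4 + 5 = 24

24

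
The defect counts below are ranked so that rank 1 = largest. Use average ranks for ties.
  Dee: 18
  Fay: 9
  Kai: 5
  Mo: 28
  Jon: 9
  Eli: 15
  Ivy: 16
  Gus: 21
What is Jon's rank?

6.5

Sorted (descending): 28, 21, 18, 16, 15, 9, 9, 5
The 2 values of 9 occupy positions 6–7 → average rank (6+7)/2 = 6.5.
Jon has value 9 → rank 6.5.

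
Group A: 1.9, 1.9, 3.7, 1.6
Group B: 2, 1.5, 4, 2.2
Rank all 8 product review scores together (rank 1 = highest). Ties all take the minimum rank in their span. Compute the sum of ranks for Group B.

16

Sorted (descending): 4, 3.7, 2.2, 2, 1.9, 1.9, 1.6, 1.5
The 2 values of 1.9 occupy positions 5–6 → each gets rank 5.
Group B values → pooled ranks: 2→4, 1.5→8, 4→1, 2.2→3
Rank sum = 4 + 8 + 1 + 3 = 16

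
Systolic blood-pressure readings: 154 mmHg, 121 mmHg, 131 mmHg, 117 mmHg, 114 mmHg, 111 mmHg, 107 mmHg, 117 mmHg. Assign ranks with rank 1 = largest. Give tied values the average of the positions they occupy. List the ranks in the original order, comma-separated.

1, 3, 2, 4.5, 6, 7, 8, 4.5

Sorted (descending): 154, 131, 121, 117, 117, 114, 111, 107
The 2 values of 117 occupy positions 4–5 → average rank (4+5)/2 = 4.5.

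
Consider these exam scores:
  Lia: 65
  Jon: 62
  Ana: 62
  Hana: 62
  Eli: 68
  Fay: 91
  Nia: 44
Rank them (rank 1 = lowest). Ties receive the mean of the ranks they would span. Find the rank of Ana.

Sorted (ascending): 44, 62, 62, 62, 65, 68, 91
The 3 values of 62 occupy positions 2–4 → average rank 3.
Ana has value 62 → rank 3.

3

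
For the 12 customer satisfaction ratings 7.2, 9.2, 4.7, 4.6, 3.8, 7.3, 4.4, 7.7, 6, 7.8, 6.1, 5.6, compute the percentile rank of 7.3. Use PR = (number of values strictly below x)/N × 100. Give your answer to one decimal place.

66.7

N = 12.
Strictly below 7.3: 8. Equal to 7.3: 1.
PR = 8/12 × 100 = 66.7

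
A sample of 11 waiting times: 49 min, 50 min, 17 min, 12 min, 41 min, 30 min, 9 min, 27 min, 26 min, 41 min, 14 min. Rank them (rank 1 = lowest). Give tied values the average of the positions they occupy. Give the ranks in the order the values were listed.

Sorted (ascending): 9, 12, 14, 17, 26, 27, 30, 41, 41, 49, 50
The 2 values of 41 occupy positions 8–9 → average rank (8+9)/2 = 8.5.

10, 11, 4, 2, 8.5, 7, 1, 6, 5, 8.5, 3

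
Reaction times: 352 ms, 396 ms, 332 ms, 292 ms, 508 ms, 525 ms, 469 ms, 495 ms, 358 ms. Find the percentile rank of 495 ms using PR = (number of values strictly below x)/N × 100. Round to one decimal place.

N = 9.
Strictly below 495: 6. Equal to 495: 1.
PR = 6/9 × 100 = 66.7

66.7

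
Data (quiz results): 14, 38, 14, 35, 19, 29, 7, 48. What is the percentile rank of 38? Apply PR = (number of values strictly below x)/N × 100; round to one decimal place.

N = 8.
Strictly below 38: 6. Equal to 38: 1.
PR = 6/8 × 100 = 75.0

75.0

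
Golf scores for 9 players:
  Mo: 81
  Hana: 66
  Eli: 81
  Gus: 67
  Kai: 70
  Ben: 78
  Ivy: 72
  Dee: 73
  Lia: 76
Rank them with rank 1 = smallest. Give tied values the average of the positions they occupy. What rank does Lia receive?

6

Sorted (ascending): 66, 67, 70, 72, 73, 76, 78, 81, 81
The 2 values of 81 occupy positions 8–9 → average rank (8+9)/2 = 8.5.
Lia has value 76 → rank 6.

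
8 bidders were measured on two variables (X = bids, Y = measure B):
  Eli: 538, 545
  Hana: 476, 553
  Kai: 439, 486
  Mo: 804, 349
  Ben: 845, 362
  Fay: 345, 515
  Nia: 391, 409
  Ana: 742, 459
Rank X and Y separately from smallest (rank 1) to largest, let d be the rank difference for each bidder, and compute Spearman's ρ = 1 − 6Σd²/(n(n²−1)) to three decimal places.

Ranks of variable 1: 5, 4, 3, 7, 8, 1, 2, 6
Ranks of variable 2: 7, 8, 5, 1, 2, 6, 3, 4
d = r₁ − r₂: -2, -4, -2, 6, 6, -5, -1, 2
d²: 4, 16, 4, 36, 36, 25, 1, 4; Σd² = 126
ρ = 1 − 6·126/(8·63) = 1 − 756/504 = -0.500

-0.500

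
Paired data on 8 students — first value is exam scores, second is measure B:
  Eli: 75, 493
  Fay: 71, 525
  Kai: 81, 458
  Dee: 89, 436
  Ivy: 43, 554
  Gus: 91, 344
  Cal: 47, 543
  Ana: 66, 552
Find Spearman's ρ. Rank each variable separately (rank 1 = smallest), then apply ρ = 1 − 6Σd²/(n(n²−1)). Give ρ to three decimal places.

-0.976

Ranks of variable 1: 5, 4, 6, 7, 1, 8, 2, 3
Ranks of variable 2: 4, 5, 3, 2, 8, 1, 6, 7
d = r₁ − r₂: 1, -1, 3, 5, -7, 7, -4, -4
d²: 1, 1, 9, 25, 49, 49, 16, 16; Σd² = 166
ρ = 1 − 6·166/(8·63) = 1 − 996/504 = -0.976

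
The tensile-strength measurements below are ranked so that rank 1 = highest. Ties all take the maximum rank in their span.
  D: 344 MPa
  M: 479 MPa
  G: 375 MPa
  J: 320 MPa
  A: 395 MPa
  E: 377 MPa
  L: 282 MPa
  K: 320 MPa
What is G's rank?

Sorted (descending): 479, 395, 377, 375, 344, 320, 320, 282
The 2 values of 320 occupy positions 6–7 → each gets rank 7.
G has value 375 MPa → rank 4.

4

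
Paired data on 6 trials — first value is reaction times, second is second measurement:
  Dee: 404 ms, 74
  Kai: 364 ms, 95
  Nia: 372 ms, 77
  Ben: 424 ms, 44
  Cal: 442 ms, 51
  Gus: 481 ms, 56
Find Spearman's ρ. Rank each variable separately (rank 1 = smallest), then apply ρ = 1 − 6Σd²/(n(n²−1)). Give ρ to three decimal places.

Ranks of variable 1: 3, 1, 2, 4, 5, 6
Ranks of variable 2: 4, 6, 5, 1, 2, 3
d = r₁ − r₂: -1, -5, -3, 3, 3, 3
d²: 1, 25, 9, 9, 9, 9; Σd² = 62
ρ = 1 − 6·62/(6·35) = 1 − 372/210 = -0.771

-0.771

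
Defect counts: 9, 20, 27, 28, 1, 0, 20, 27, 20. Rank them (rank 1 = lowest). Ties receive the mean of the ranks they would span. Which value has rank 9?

28

Sorted (ascending): 0, 1, 9, 20, 20, 20, 27, 27, 28
The 3 values of 20 occupy positions 4–6 → average rank 5.
The 2 values of 27 occupy positions 7–8 → average rank (7+8)/2 = 7.5.
Rank 9 → value 28.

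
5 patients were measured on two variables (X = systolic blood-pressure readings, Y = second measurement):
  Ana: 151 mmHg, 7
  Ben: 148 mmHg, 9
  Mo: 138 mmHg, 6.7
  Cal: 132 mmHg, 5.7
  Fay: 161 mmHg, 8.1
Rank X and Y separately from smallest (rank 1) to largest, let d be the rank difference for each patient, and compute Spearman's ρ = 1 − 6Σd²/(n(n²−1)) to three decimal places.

0.700

Ranks of variable 1: 4, 3, 2, 1, 5
Ranks of variable 2: 3, 5, 2, 1, 4
d = r₁ − r₂: 1, -2, 0, 0, 1
d²: 1, 4, 0, 0, 1; Σd² = 6
ρ = 1 − 6·6/(5·24) = 1 − 36/120 = 0.700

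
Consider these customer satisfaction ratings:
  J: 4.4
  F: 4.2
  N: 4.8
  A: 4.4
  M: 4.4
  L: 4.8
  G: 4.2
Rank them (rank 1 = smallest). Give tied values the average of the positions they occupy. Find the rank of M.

4

Sorted (ascending): 4.2, 4.2, 4.4, 4.4, 4.4, 4.8, 4.8
The 2 values of 4.2 occupy positions 1–2 → average rank (1+2)/2 = 1.5.
The 3 values of 4.4 occupy positions 3–5 → average rank 4.
The 2 values of 4.8 occupy positions 6–7 → average rank (6+7)/2 = 6.5.
M has value 4.4 → rank 4.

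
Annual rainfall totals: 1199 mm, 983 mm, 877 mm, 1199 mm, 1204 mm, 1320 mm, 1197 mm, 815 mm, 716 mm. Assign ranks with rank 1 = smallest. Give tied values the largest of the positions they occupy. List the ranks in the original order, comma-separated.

Sorted (ascending): 716, 815, 877, 983, 1197, 1199, 1199, 1204, 1320
The 2 values of 1199 occupy positions 6–7 → each gets rank 7.

7, 4, 3, 7, 8, 9, 5, 2, 1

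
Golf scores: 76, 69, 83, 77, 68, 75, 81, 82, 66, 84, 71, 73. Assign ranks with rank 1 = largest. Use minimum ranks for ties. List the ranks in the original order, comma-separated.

Sorted (descending): 84, 83, 82, 81, 77, 76, 75, 73, 71, 69, 68, 66
No ties — each value takes its position as its rank.

6, 10, 2, 5, 11, 7, 4, 3, 12, 1, 9, 8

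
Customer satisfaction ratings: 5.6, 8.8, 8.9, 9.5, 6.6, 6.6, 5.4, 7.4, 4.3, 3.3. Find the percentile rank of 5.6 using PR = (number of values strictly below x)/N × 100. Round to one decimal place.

30.0

N = 10.
Strictly below 5.6: 3. Equal to 5.6: 1.
PR = 3/10 × 100 = 30.0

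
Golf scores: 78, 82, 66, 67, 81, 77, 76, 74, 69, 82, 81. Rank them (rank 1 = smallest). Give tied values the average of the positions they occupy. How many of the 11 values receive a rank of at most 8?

7

Sorted (ascending): 66, 67, 69, 74, 76, 77, 78, 81, 81, 82, 82
The 2 values of 81 occupy positions 8–9 → average rank (8+9)/2 = 8.5.
The 2 values of 82 occupy positions 10–11 → average rank (10+11)/2 = 10.5.
Ranks ≤ 8: {1, 2, 3, 4, 5, 6, 7} → 7 values.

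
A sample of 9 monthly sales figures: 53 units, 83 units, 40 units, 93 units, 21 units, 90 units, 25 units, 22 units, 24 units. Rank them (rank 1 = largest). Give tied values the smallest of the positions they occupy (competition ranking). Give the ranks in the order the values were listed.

Sorted (descending): 93, 90, 83, 53, 40, 25, 24, 22, 21
No ties — each value takes its position as its rank.

4, 3, 5, 1, 9, 2, 6, 8, 7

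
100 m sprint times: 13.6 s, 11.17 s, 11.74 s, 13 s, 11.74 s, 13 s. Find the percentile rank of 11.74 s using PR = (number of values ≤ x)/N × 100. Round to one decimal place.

50.0

N = 6.
Strictly below 11.74: 1. Equal to 11.74: 2.
PR = 3/6 × 100 = 50.0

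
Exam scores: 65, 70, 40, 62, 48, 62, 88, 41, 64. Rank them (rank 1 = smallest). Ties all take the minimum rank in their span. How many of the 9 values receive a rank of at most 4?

Sorted (ascending): 40, 41, 48, 62, 62, 64, 65, 70, 88
The 2 values of 62 occupy positions 4–5 → each gets rank 4.
Ranks ≤ 4: {1, 2, 3, 4, 4} → 5 values.

5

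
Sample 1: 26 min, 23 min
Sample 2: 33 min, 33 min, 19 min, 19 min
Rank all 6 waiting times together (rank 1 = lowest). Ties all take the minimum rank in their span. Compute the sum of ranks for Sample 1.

Sorted (ascending): 19, 19, 23, 26, 33, 33
The 2 values of 19 occupy positions 1–2 → each gets rank 1.
The 2 values of 33 occupy positions 5–6 → each gets rank 5.
Sample 1 values → pooled ranks: 26→4, 23→3
Rank sum = 4 + 3 = 7

7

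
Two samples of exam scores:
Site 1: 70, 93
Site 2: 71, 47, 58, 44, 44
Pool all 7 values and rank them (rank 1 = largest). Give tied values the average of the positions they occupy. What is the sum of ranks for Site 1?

Sorted (descending): 93, 71, 70, 58, 47, 44, 44
The 2 values of 44 occupy positions 6–7 → average rank (6+7)/2 = 6.5.
Site 1 values → pooled ranks: 70→3, 93→1
Rank sum = 3 + 1 = 4

4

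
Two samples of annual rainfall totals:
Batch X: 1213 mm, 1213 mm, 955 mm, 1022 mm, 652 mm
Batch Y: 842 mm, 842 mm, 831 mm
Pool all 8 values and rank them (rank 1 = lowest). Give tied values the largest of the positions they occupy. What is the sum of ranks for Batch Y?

10

Sorted (ascending): 652, 831, 842, 842, 955, 1022, 1213, 1213
The 2 values of 842 occupy positions 3–4 → each gets rank 4.
The 2 values of 1213 occupy positions 7–8 → each gets rank 8.
Batch Y values → pooled ranks: 842→4, 842→4, 831→2
Rank sum = 4 + 4 + 2 = 10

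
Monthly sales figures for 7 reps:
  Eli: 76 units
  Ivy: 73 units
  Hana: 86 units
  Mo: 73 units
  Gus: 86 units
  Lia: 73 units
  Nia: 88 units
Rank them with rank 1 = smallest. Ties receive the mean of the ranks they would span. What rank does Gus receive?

5.5

Sorted (ascending): 73, 73, 73, 76, 86, 86, 88
The 3 values of 73 occupy positions 1–3 → average rank 2.
The 2 values of 86 occupy positions 5–6 → average rank (5+6)/2 = 5.5.
Gus has value 86 units → rank 5.5.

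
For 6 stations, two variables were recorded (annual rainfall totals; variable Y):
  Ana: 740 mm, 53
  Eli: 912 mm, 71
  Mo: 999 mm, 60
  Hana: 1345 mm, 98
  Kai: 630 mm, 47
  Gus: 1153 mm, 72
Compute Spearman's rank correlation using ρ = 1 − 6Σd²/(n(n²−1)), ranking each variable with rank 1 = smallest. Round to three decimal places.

0.943

Ranks of variable 1: 2, 3, 4, 6, 1, 5
Ranks of variable 2: 2, 4, 3, 6, 1, 5
d = r₁ − r₂: 0, -1, 1, 0, 0, 0
d²: 0, 1, 1, 0, 0, 0; Σd² = 2
ρ = 1 − 6·2/(6·35) = 1 − 12/210 = 0.943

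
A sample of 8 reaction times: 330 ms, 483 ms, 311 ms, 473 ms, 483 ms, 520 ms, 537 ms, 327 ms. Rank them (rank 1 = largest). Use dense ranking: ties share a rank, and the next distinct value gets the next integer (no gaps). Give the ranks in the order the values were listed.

Sorted (descending): 537, 520, 483, 483, 473, 330, 327, 311
The 2 values of 483 share dense rank 3.
Remaining distinct values take the next consecutive integers.

5, 3, 7, 4, 3, 2, 1, 6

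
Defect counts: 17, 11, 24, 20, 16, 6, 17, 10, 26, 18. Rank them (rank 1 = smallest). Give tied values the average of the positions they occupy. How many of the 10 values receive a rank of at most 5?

4

Sorted (ascending): 6, 10, 11, 16, 17, 17, 18, 20, 24, 26
The 2 values of 17 occupy positions 5–6 → average rank (5+6)/2 = 5.5.
Ranks ≤ 5: {1, 2, 3, 4} → 4 values.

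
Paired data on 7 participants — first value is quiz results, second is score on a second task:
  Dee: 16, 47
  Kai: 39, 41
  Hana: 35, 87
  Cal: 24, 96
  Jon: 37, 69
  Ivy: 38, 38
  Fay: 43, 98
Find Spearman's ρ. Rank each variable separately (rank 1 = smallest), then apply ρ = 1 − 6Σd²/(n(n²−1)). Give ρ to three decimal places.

Ranks of variable 1: 1, 6, 3, 2, 4, 5, 7
Ranks of variable 2: 3, 2, 5, 6, 4, 1, 7
d = r₁ − r₂: -2, 4, -2, -4, 0, 4, 0
d²: 4, 16, 4, 16, 0, 16, 0; Σd² = 56
ρ = 1 − 6·56/(7·48) = 1 − 336/336 = 0.000

0.000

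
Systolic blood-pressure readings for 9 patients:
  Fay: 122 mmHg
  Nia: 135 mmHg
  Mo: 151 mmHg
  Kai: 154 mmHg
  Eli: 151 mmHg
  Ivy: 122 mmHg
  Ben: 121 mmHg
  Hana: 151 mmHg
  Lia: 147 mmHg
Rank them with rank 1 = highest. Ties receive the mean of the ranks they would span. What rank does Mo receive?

Sorted (descending): 154, 151, 151, 151, 147, 135, 122, 122, 121
The 3 values of 151 occupy positions 2–4 → average rank 3.
The 2 values of 122 occupy positions 7–8 → average rank (7+8)/2 = 7.5.
Mo has value 151 mmHg → rank 3.

3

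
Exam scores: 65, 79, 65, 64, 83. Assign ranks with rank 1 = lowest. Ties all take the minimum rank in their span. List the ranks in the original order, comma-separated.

Sorted (ascending): 64, 65, 65, 79, 83
The 2 values of 65 occupy positions 2–3 → each gets rank 2.

2, 4, 2, 1, 5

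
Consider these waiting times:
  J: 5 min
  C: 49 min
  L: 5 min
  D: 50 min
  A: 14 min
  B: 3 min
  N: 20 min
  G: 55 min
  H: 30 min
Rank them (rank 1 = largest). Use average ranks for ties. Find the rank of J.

7.5

Sorted (descending): 55, 50, 49, 30, 20, 14, 5, 5, 3
The 2 values of 5 occupy positions 7–8 → average rank (7+8)/2 = 7.5.
J has value 5 min → rank 7.5.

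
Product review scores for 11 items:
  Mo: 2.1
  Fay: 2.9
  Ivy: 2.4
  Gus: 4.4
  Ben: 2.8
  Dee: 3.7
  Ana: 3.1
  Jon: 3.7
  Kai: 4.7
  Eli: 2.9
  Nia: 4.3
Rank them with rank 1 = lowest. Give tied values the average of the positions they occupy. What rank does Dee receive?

Sorted (ascending): 2.1, 2.4, 2.8, 2.9, 2.9, 3.1, 3.7, 3.7, 4.3, 4.4, 4.7
The 2 values of 2.9 occupy positions 4–5 → average rank (4+5)/2 = 4.5.
The 2 values of 3.7 occupy positions 7–8 → average rank (7+8)/2 = 7.5.
Dee has value 3.7 → rank 7.5.

7.5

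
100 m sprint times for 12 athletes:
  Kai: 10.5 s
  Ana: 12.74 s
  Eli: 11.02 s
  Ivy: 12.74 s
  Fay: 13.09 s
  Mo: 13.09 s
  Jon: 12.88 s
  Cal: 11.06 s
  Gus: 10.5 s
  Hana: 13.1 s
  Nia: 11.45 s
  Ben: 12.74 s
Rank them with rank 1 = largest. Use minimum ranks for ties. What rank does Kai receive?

Sorted (descending): 13.1, 13.09, 13.09, 12.88, 12.74, 12.74, 12.74, 11.45, 11.06, 11.02, 10.5, 10.5
The 2 values of 13.09 occupy positions 2–3 → each gets rank 2.
The 3 values of 12.74 occupy positions 5–7 → each gets rank 5.
The 2 values of 10.5 occupy positions 11–12 → each gets rank 11.
Kai has value 10.5 s → rank 11.

11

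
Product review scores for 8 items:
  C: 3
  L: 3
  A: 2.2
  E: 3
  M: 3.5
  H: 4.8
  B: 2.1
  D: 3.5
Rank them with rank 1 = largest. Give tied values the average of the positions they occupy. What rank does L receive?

5

Sorted (descending): 4.8, 3.5, 3.5, 3, 3, 3, 2.2, 2.1
The 2 values of 3.5 occupy positions 2–3 → average rank (2+3)/2 = 2.5.
The 3 values of 3 occupy positions 4–6 → average rank 5.
L has value 3 → rank 5.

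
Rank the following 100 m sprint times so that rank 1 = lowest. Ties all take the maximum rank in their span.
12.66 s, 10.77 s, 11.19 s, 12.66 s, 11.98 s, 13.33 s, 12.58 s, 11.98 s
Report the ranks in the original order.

Sorted (ascending): 10.77, 11.19, 11.98, 11.98, 12.58, 12.66, 12.66, 13.33
The 2 values of 11.98 occupy positions 3–4 → each gets rank 4.
The 2 values of 12.66 occupy positions 6–7 → each gets rank 7.

7, 1, 2, 7, 4, 8, 5, 4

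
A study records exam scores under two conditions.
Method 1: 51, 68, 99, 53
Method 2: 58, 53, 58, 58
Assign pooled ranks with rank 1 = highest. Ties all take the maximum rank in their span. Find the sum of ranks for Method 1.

Sorted (descending): 99, 68, 58, 58, 58, 53, 53, 51
The 3 values of 58 occupy positions 3–5 → each gets rank 5.
The 2 values of 53 occupy positions 6–7 → each gets rank 7.
Method 1 values → pooled ranks: 51→8, 68→2, 99→1, 53→7
Rank sum = 8 + 2 + 1 + 7 = 18

18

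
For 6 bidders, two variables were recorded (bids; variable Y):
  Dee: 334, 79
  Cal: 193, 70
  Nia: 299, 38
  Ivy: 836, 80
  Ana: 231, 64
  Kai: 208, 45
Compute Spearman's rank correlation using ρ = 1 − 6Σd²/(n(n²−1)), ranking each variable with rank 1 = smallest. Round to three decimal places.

Ranks of variable 1: 5, 1, 4, 6, 3, 2
Ranks of variable 2: 5, 4, 1, 6, 3, 2
d = r₁ − r₂: 0, -3, 3, 0, 0, 0
d²: 0, 9, 9, 0, 0, 0; Σd² = 18
ρ = 1 − 6·18/(6·35) = 1 − 108/210 = 0.486

0.486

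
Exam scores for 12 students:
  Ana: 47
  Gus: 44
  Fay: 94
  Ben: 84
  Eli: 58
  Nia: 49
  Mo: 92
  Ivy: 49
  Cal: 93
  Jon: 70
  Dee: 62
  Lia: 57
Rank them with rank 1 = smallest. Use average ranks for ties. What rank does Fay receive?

12

Sorted (ascending): 44, 47, 49, 49, 57, 58, 62, 70, 84, 92, 93, 94
The 2 values of 49 occupy positions 3–4 → average rank (3+4)/2 = 3.5.
Fay has value 94 → rank 12.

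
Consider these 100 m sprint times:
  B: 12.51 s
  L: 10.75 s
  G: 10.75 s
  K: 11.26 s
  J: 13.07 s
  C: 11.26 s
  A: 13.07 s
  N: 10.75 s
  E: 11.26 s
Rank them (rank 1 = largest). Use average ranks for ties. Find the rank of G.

Sorted (descending): 13.07, 13.07, 12.51, 11.26, 11.26, 11.26, 10.75, 10.75, 10.75
The 2 values of 13.07 occupy positions 1–2 → average rank (1+2)/2 = 1.5.
The 3 values of 11.26 occupy positions 4–6 → average rank 5.
The 3 values of 10.75 occupy positions 7–9 → average rank 8.
G has value 10.75 s → rank 8.

8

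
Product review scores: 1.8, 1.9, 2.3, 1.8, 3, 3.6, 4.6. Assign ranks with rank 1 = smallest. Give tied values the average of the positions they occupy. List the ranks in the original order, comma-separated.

Sorted (ascending): 1.8, 1.8, 1.9, 2.3, 3, 3.6, 4.6
The 2 values of 1.8 occupy positions 1–2 → average rank (1+2)/2 = 1.5.

1.5, 3, 4, 1.5, 5, 6, 7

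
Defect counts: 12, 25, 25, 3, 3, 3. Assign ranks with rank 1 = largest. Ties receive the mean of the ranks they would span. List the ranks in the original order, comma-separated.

Sorted (descending): 25, 25, 12, 3, 3, 3
The 2 values of 25 occupy positions 1–2 → average rank (1+2)/2 = 1.5.
The 3 values of 3 occupy positions 4–6 → average rank 5.

3, 1.5, 1.5, 5, 5, 5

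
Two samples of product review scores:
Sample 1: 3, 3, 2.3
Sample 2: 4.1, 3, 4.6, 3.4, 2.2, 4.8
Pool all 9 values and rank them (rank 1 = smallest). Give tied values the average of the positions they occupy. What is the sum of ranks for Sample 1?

10

Sorted (ascending): 2.2, 2.3, 3, 3, 3, 3.4, 4.1, 4.6, 4.8
The 3 values of 3 occupy positions 3–5 → average rank 4.
Sample 1 values → pooled ranks: 3→4, 3→4, 2.3→2
Rank sum = 4 + 4 + 2 = 10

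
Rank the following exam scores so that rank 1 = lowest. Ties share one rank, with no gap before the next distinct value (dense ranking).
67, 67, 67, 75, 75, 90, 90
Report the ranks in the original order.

Sorted (ascending): 67, 67, 67, 75, 75, 90, 90
The 3 values of 67 share dense rank 1.
The 2 values of 75 share dense rank 2.
The 2 values of 90 share dense rank 3.

1, 1, 1, 2, 2, 3, 3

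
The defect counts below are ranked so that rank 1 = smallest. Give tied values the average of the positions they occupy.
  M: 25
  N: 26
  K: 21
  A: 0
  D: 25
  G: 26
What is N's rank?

Sorted (ascending): 0, 21, 25, 25, 26, 26
The 2 values of 25 occupy positions 3–4 → average rank (3+4)/2 = 3.5.
The 2 values of 26 occupy positions 5–6 → average rank (5+6)/2 = 5.5.
N has value 26 → rank 5.5.

5.5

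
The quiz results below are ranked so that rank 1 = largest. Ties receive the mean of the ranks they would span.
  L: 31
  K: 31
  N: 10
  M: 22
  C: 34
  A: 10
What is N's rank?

5.5

Sorted (descending): 34, 31, 31, 22, 10, 10
The 2 values of 31 occupy positions 2–3 → average rank (2+3)/2 = 2.5.
The 2 values of 10 occupy positions 5–6 → average rank (5+6)/2 = 5.5.
N has value 10 → rank 5.5.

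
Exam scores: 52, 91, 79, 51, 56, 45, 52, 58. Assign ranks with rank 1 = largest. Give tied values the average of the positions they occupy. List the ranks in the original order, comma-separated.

5.5, 1, 2, 7, 4, 8, 5.5, 3

Sorted (descending): 91, 79, 58, 56, 52, 52, 51, 45
The 2 values of 52 occupy positions 5–6 → average rank (5+6)/2 = 5.5.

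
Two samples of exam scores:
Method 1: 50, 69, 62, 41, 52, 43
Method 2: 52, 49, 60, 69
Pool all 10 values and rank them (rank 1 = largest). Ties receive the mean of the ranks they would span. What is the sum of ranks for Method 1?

Sorted (descending): 69, 69, 62, 60, 52, 52, 50, 49, 43, 41
The 2 values of 69 occupy positions 1–2 → average rank (1+2)/2 = 1.5.
The 2 values of 52 occupy positions 5–6 → average rank (5+6)/2 = 5.5.
Method 1 values → pooled ranks: 50→7, 69→1.5, 62→3, 41→10, 52→5.5, 43→9
Rank sum = 7 + 1.5 + 3 + 10 + 5.5 + 9 = 36

36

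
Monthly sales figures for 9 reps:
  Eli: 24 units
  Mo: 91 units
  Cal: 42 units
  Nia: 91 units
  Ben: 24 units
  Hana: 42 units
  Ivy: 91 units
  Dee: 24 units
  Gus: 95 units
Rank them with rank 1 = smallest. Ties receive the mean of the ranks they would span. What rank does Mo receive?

7

Sorted (ascending): 24, 24, 24, 42, 42, 91, 91, 91, 95
The 3 values of 24 occupy positions 1–3 → average rank 2.
The 2 values of 42 occupy positions 4–5 → average rank (4+5)/2 = 4.5.
The 3 values of 91 occupy positions 6–8 → average rank 7.
Mo has value 91 units → rank 7.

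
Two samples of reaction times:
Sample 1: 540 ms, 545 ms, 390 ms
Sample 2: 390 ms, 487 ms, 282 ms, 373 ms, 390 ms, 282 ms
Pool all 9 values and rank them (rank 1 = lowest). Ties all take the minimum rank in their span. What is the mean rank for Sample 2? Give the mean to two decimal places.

Sorted (ascending): 282, 282, 373, 390, 390, 390, 487, 540, 545
The 2 values of 282 occupy positions 1–2 → each gets rank 1.
The 3 values of 390 occupy positions 4–6 → each gets rank 4.
Sample 2 values → pooled ranks: 390→4, 487→7, 282→1, 373→3, 390→4, 282→1
Mean rank = (4 + 7 + 1 + 3 + 4 + 1) / 6 = 3.33

3.33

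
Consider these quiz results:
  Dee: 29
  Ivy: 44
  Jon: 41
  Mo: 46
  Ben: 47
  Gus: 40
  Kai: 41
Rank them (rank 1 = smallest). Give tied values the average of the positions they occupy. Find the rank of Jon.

Sorted (ascending): 29, 40, 41, 41, 44, 46, 47
The 2 values of 41 occupy positions 3–4 → average rank (3+4)/2 = 3.5.
Jon has value 41 → rank 3.5.

3.5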